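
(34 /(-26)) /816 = -1 /624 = -0.00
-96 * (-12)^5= 23887872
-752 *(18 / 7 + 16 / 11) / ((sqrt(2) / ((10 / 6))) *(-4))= 145700 *sqrt(2) / 231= 892.00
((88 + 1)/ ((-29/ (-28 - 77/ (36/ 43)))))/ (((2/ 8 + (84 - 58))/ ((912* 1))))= 12791.99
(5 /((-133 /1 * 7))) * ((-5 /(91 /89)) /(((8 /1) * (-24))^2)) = 2225 /3123154944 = 0.00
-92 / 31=-2.97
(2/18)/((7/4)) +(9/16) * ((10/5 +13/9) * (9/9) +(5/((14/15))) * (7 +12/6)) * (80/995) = 2.40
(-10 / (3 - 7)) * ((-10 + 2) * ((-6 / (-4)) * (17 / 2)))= -255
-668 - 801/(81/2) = -6190/9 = -687.78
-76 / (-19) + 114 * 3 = 346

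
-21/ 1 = -21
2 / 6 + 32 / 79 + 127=30274 / 237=127.74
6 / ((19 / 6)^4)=7776 / 130321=0.06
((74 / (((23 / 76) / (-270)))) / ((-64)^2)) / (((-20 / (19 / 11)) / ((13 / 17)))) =4688307 / 4404224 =1.06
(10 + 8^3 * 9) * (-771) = -3560478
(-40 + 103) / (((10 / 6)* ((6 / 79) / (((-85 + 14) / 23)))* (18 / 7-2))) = -2473569 / 920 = -2688.66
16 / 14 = 8 / 7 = 1.14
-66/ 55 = -6/ 5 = -1.20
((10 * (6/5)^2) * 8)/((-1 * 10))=-288/25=-11.52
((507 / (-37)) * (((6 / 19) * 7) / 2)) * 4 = -42588 / 703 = -60.58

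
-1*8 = -8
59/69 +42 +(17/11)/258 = 932571/21758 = 42.86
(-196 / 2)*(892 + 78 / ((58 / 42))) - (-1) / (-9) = -24260321 / 261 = -92951.42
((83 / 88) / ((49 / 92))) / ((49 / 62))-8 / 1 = -152109 / 26411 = -5.76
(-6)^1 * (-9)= 54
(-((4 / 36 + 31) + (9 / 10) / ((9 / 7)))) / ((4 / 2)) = -2863 / 180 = -15.91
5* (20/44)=25/11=2.27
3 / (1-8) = -3 / 7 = -0.43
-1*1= -1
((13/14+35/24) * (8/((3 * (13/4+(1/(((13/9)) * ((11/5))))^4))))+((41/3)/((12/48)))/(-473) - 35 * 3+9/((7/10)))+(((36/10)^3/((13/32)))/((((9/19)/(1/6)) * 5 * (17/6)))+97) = 12602792881119672874/1320143063070706875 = 9.55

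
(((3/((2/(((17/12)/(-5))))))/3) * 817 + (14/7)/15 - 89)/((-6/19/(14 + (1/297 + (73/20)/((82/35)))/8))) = 5160820924309/561116160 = 9197.42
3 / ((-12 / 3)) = -0.75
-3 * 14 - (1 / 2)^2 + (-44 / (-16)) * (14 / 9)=-1367 / 36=-37.97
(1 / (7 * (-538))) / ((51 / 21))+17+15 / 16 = 1312443 / 73168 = 17.94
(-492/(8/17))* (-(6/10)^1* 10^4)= 6273000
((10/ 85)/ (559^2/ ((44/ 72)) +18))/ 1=11/ 47811276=0.00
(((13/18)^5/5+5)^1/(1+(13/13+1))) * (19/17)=1.88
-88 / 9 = -9.78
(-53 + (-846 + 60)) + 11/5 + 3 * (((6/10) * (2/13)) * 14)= -10828/13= -832.92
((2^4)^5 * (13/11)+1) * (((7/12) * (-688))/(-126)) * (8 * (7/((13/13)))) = 7294366576/33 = 221041411.39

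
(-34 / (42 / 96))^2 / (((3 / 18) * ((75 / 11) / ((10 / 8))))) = 6643.46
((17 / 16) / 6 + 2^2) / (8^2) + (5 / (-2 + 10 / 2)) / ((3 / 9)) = 31121 / 6144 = 5.07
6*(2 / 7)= 12 / 7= 1.71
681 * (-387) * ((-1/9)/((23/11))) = 322113/23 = 14004.91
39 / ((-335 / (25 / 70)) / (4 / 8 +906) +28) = 1.45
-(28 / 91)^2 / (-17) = 16 / 2873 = 0.01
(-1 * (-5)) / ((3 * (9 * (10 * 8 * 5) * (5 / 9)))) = 1 / 1200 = 0.00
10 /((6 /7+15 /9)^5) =40841010 /418195493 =0.10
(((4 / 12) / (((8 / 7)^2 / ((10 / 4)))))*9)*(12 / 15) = 147 / 32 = 4.59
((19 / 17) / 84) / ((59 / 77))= 0.02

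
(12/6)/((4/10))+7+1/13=157/13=12.08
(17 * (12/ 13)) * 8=1632/ 13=125.54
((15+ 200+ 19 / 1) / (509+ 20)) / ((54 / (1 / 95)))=13 / 150765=0.00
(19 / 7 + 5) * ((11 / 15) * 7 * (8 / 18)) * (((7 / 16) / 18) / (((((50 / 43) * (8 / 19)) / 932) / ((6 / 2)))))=14657797 / 6000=2442.97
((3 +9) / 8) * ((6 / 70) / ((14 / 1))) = 9 / 980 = 0.01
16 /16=1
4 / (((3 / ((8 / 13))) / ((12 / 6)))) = 64 / 39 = 1.64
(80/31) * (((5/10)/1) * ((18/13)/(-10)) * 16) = -1152/403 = -2.86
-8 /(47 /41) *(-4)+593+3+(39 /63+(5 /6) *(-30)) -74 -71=448625 /987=454.53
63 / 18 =7 / 2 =3.50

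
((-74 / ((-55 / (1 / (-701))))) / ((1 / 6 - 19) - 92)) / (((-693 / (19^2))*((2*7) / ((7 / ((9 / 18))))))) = -2812 / 311717175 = -0.00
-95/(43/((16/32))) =-95/86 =-1.10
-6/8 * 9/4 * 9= -243/16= -15.19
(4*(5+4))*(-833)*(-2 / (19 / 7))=419832 / 19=22096.42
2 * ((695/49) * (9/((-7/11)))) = -401.20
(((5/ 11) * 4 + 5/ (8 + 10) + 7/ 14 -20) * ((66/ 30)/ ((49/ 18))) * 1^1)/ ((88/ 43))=-74089/ 10780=-6.87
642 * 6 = 3852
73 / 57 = 1.28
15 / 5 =3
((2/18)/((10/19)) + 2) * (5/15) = 199/270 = 0.74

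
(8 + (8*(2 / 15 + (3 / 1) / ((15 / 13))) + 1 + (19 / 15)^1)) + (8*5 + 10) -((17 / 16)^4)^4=21996470820675164563697 / 276701161105643274240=79.50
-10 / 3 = -3.33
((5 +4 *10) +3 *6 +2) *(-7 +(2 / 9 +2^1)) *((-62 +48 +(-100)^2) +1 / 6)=-167468015 / 54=-3101259.54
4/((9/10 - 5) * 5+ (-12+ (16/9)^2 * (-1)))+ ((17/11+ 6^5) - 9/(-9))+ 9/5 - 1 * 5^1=2470463748/317735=7775.23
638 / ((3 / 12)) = 2552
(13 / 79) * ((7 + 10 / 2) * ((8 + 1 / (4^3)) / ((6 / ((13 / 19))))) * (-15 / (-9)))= 7605 / 2528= 3.01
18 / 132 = 3 / 22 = 0.14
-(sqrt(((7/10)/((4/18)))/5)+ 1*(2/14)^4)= -3*sqrt(7)/10 - 1/2401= -0.79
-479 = -479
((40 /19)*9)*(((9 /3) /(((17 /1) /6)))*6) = 38880 /323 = 120.37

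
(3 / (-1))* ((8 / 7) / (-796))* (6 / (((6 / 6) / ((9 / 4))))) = 81 / 1393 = 0.06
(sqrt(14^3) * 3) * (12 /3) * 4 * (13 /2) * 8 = 34944 * sqrt(14) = 130748.48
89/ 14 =6.36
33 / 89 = 0.37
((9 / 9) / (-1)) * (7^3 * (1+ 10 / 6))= -2744 / 3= -914.67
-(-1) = 1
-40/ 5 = -8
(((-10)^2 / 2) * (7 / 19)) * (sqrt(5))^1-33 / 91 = -33 / 91 + 350 * sqrt(5) / 19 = 40.83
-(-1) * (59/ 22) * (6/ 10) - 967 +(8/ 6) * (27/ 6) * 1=-105533/ 110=-959.39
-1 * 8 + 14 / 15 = -106 / 15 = -7.07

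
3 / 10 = 0.30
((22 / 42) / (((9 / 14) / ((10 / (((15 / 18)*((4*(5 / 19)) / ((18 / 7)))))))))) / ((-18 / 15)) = -418 / 21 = -19.90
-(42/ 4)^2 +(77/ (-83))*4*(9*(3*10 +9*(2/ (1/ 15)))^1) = -3363003/ 332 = -10129.53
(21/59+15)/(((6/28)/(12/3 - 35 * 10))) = -1462888/59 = -24794.71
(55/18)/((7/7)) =55/18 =3.06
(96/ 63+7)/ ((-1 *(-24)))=0.36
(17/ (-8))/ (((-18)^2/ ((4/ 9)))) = -17/ 5832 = -0.00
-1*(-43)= 43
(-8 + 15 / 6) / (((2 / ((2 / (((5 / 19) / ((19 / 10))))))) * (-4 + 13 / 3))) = -119.13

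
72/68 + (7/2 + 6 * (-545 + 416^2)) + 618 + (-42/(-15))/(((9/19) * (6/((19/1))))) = 4753896403/4590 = 1035707.28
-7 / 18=-0.39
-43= -43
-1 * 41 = -41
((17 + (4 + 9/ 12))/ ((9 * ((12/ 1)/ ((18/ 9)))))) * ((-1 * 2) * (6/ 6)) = -29/ 36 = -0.81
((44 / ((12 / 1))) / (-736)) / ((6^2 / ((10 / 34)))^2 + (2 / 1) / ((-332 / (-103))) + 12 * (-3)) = -22825 / 68478336816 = -0.00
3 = 3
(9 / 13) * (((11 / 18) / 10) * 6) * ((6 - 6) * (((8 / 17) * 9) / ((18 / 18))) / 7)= 0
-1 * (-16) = 16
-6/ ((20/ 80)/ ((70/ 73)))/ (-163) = 1680/ 11899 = 0.14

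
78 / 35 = 2.23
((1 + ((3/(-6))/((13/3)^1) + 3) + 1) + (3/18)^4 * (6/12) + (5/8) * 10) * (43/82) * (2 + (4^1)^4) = 693754045/460512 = 1506.48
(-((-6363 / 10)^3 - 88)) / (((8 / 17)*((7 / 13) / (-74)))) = -2106589503076019 / 28000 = -75235339395.57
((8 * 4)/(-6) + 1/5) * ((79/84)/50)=-869/9000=-0.10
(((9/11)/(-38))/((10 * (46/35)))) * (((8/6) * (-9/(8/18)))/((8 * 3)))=567/307648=0.00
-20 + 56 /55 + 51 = 1761 /55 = 32.02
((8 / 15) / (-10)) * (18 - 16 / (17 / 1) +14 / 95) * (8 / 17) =-0.43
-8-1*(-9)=1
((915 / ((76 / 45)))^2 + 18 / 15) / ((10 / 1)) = 8476937781 / 288800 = 29352.28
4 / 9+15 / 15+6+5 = 112 / 9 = 12.44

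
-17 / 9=-1.89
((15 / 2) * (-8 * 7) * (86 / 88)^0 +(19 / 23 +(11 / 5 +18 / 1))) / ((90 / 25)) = -2549 / 23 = -110.83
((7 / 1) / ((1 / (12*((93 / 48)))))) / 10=651 / 40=16.28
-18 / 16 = -9 / 8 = -1.12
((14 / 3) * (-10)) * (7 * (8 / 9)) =-7840 / 27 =-290.37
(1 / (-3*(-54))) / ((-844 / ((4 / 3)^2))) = -2 / 153819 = -0.00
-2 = -2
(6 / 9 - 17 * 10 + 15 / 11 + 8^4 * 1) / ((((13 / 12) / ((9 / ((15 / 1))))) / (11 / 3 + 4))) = 2385100 / 143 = 16679.02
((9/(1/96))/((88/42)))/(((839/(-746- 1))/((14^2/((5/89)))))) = -59107110048/46145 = -1280899.56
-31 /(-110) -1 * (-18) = 2011 /110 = 18.28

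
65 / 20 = 13 / 4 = 3.25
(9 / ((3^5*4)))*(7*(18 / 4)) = 7 / 24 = 0.29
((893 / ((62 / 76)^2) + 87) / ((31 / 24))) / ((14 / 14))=32954376 / 29791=1106.19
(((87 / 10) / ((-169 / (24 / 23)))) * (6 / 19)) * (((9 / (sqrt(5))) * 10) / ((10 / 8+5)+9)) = -451008 * sqrt(5) / 22525165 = -0.04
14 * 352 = 4928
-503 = -503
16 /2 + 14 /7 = 10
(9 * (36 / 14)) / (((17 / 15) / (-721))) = -250290 / 17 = -14722.94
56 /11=5.09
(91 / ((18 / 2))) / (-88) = -91 / 792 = -0.11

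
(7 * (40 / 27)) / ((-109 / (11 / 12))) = -770 / 8829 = -0.09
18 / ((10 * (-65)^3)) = -9 / 1373125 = -0.00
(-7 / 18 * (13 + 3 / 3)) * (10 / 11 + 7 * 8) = -30674 / 99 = -309.84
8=8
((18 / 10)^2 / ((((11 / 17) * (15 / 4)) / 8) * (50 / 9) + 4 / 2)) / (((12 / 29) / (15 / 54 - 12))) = -1872414 / 75175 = -24.91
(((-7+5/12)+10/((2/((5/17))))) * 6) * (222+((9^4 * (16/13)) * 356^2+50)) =-31394398806.55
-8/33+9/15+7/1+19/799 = 973121/131835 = 7.38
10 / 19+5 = 105 / 19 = 5.53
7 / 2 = 3.50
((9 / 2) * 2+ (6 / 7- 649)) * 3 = -13422 / 7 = -1917.43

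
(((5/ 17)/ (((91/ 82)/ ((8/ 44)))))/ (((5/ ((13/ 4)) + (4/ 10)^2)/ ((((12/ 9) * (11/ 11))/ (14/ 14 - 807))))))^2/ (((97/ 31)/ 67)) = 1759796875/ 37311277296820527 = 0.00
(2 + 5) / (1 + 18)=7 / 19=0.37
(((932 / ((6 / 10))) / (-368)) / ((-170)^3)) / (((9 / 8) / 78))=3029 / 50849550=0.00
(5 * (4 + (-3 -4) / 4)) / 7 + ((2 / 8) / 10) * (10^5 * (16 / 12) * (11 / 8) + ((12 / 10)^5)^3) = 58771874198197423 / 12817382812500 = 4585.33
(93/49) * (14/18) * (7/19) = 31/57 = 0.54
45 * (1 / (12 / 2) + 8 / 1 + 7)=1365 / 2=682.50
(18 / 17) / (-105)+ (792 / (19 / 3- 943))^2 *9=1509180594 / 234908975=6.42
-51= -51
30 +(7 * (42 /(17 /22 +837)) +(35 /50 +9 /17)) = 14135677 /447610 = 31.58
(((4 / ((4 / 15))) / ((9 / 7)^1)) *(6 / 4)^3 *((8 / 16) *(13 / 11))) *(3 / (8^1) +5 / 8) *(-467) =-1912365 / 176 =-10865.71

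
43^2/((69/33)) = 20339/23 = 884.30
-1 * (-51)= 51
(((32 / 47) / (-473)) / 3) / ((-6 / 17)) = 272 / 200079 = 0.00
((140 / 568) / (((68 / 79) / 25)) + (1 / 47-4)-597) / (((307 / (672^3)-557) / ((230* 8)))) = 1961.63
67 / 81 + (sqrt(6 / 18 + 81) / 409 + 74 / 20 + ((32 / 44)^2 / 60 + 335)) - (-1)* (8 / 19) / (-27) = 2* sqrt(183) / 1227 + 632251459 / 1862190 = 339.54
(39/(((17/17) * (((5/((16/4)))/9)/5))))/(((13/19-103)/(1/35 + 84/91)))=-8227/630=-13.06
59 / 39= 1.51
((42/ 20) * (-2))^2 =441/ 25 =17.64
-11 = -11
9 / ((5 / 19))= 171 / 5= 34.20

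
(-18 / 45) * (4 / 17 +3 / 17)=-14 / 85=-0.16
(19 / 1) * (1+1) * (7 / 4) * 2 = 133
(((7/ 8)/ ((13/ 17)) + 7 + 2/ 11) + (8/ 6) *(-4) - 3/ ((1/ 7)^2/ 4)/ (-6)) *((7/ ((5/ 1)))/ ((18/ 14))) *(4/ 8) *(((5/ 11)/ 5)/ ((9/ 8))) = 16983743/ 3822390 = 4.44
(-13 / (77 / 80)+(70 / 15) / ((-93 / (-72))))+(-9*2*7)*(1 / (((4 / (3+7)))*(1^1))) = -775521 / 2387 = -324.89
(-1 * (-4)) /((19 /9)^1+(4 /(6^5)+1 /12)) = 7776 /4267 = 1.82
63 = 63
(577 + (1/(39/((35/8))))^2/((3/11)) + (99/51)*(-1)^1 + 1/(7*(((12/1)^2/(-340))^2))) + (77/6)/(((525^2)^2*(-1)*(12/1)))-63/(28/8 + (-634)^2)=2771636784012741290228623/4812694797804075000000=575.90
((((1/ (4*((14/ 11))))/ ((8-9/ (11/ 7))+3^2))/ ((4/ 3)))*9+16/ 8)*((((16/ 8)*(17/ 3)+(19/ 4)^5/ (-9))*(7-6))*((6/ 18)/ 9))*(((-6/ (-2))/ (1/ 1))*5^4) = -87186337605625/ 2303852544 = -37843.71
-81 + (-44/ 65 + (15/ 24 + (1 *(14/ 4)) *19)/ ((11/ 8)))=-23494/ 715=-32.86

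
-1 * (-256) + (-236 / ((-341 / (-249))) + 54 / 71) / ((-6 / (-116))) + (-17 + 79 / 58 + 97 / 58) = -2158977011 / 702119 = -3074.94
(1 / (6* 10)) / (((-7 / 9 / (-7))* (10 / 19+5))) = 19 / 700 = 0.03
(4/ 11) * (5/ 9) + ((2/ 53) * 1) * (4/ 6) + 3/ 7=24085/ 36729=0.66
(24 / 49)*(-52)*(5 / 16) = -390 / 49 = -7.96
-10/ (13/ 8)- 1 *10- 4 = -20.15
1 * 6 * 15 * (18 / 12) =135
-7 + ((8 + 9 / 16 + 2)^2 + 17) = 31121 / 256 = 121.57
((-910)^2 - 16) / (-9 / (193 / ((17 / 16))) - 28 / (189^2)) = -13049000669376 / 793111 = -16452931.14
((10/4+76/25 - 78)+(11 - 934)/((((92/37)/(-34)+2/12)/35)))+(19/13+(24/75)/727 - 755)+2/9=-103951087764161/300258270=-346205.58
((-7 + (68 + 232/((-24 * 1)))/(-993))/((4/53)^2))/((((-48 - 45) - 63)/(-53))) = -421.03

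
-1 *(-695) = 695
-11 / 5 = -2.20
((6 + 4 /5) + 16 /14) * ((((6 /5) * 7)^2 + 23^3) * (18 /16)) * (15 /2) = 1148189067 /1400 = 820135.05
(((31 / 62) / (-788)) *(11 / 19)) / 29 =-11 / 868376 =-0.00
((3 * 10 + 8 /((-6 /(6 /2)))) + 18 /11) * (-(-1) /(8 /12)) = 456 /11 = 41.45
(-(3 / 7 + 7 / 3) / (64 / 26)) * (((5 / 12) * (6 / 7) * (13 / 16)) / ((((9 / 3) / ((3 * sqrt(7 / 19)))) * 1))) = -24505 * sqrt(133) / 1430016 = -0.20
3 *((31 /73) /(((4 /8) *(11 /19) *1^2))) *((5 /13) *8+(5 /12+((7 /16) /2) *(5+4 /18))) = 10223273 /501072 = 20.40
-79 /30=-2.63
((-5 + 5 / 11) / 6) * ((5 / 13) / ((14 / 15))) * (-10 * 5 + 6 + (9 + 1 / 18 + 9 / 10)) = 95750 / 9009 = 10.63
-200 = -200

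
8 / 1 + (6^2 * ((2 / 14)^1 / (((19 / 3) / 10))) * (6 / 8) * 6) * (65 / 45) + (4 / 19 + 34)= 12634 / 133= 94.99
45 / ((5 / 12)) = 108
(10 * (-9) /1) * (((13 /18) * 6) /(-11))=390 /11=35.45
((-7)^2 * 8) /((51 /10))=3920 /51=76.86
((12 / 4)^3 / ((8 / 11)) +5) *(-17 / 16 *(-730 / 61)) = 2091085 / 3904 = 535.63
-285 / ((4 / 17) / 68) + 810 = -81555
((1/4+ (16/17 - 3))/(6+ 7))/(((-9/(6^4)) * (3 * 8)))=369/442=0.83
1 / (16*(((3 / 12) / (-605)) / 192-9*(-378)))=29040 / 1580705279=0.00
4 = 4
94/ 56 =47/ 28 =1.68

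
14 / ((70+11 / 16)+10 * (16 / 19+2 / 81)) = 344736 / 1954049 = 0.18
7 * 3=21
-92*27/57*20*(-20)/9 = 36800/19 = 1936.84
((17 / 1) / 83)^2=0.04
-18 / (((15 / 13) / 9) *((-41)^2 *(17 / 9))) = -6318 / 142885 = -0.04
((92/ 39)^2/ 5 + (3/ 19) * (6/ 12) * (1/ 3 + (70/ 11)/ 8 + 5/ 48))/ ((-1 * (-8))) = 61558087/ 406897920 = 0.15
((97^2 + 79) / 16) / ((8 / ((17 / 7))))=10081 / 56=180.02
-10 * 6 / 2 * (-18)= 540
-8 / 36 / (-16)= 1 / 72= 0.01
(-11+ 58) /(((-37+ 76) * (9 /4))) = 188 /351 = 0.54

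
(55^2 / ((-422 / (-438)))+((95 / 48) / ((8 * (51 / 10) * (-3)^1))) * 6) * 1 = 3243377375 / 1033056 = 3139.59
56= 56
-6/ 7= -0.86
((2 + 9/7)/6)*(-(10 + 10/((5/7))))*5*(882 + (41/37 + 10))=-15200700/259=-58689.96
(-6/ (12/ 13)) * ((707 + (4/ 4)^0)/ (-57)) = 1534/ 19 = 80.74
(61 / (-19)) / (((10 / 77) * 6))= -4697 / 1140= -4.12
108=108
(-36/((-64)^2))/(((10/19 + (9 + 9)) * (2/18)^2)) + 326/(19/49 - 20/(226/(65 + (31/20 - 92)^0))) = -651049191019/10883006464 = -59.82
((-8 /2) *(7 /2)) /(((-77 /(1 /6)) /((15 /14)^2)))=0.03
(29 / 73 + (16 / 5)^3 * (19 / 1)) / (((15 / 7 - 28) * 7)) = -5684777 / 1651625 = -3.44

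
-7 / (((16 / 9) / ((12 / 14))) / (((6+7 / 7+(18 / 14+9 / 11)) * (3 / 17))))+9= 37467 / 10472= 3.58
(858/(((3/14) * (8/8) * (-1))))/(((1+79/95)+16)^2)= -117325/9317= -12.59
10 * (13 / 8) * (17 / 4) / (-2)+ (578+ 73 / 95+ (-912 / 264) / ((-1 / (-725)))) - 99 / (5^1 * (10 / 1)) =-1962.29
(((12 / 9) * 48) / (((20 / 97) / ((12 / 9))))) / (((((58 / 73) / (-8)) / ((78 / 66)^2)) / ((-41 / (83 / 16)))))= 200967163904 / 4368705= 46001.54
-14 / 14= -1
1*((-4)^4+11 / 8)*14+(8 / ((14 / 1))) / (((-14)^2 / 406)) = 706469 / 196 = 3604.43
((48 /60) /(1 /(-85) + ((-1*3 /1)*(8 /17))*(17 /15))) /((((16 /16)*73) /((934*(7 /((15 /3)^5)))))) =-444584 /31253125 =-0.01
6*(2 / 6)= 2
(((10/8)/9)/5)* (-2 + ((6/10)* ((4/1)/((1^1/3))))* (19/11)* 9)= 3023/990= 3.05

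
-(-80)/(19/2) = 160/19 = 8.42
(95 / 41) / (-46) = -95 / 1886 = -0.05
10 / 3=3.33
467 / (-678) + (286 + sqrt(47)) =sqrt(47) + 193441 / 678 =292.17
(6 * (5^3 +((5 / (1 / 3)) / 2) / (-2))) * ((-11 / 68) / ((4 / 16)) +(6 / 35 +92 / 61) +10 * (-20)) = -2101463193 / 14518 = -144748.81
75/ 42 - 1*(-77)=1103/ 14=78.79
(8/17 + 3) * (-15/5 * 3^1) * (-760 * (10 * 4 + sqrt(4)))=16949520/17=997030.59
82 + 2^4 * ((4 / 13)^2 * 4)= 14882 / 169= 88.06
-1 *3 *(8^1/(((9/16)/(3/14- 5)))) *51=72896/7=10413.71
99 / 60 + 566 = 11353 / 20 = 567.65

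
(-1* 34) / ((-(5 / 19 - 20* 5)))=-646 / 1895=-0.34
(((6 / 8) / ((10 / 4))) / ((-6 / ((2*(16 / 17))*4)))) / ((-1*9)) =32 / 765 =0.04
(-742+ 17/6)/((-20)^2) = -887/480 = -1.85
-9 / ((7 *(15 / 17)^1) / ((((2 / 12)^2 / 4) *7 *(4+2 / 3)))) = -0.33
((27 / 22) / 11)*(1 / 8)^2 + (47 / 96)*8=182065 / 46464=3.92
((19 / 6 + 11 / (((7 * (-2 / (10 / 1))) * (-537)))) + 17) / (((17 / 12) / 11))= 3337906 / 21301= 156.70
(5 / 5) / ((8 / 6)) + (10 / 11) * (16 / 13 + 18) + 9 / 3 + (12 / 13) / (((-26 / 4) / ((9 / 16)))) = 157291 / 7436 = 21.15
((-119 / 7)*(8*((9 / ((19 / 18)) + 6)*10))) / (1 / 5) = -1876800 / 19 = -98778.95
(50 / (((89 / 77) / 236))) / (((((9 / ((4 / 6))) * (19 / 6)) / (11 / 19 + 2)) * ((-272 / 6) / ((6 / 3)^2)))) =-89042800 / 1638579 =-54.34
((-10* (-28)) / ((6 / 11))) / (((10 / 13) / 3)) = 2002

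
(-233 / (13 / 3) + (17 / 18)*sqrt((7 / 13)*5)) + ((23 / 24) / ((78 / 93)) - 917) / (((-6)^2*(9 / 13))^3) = -1142433714163 / 21223627776 + 17*sqrt(455) / 234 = -52.28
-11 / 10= -1.10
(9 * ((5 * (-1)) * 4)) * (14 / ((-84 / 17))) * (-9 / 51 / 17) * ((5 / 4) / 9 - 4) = 695 / 34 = 20.44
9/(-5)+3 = 6/5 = 1.20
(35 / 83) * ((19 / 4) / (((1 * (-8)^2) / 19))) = 0.59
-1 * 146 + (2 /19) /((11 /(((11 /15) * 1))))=-41608 /285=-145.99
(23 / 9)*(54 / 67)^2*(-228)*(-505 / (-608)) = -2822445 / 8978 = -314.37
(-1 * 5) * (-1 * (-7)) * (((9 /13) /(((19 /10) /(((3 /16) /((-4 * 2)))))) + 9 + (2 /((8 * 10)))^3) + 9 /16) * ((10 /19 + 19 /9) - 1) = -7400433103 /13515840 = -547.54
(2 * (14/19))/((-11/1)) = -28/209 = -0.13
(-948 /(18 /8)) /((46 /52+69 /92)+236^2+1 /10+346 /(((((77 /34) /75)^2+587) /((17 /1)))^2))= -4788050202863904808994240 /632954760316052144763407553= -0.01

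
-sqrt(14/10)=-sqrt(35)/5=-1.18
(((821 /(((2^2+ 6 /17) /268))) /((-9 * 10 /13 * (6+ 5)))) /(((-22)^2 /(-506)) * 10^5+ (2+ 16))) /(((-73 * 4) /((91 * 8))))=-25443652871 /1470417742035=-0.02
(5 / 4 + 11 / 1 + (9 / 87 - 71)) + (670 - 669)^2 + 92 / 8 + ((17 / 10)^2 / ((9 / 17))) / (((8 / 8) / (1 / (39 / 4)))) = -45.59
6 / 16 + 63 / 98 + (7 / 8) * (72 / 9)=449 / 56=8.02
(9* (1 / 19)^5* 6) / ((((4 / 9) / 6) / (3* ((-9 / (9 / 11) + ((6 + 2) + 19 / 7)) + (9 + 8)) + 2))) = 266085 / 17332693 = 0.02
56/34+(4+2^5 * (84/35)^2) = 80736/425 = 189.97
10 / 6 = 5 / 3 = 1.67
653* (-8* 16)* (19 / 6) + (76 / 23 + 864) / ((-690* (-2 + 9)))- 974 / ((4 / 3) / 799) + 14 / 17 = -534045767057 / 629510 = -848351.52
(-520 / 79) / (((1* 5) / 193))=-20072 / 79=-254.08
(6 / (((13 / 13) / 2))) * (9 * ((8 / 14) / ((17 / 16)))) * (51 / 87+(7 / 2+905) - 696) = 2512512 / 203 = 12376.91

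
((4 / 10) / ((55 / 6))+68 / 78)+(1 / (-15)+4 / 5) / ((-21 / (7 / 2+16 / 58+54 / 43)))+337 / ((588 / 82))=31283027434 / 655329675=47.74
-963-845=-1808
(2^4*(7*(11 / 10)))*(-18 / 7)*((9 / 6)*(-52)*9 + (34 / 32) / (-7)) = 7785459 / 35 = 222441.69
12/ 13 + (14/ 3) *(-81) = -4902/ 13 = -377.08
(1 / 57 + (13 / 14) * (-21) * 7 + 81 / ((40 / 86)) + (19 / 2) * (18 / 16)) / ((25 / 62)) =119.92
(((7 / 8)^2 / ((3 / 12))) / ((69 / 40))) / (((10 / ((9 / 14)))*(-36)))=-7 / 2208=-0.00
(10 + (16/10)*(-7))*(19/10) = -57/25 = -2.28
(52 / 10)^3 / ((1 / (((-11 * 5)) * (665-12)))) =-5049936.32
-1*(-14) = 14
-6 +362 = 356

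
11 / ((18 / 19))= 209 / 18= 11.61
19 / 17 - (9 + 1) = -151 / 17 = -8.88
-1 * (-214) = 214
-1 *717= -717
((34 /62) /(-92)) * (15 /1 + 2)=-289 /2852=-0.10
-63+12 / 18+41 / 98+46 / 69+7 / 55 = -61.12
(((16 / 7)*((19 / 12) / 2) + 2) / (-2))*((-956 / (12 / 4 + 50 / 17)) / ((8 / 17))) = 1381420 / 2121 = 651.31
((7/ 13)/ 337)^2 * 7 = 343/ 19193161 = 0.00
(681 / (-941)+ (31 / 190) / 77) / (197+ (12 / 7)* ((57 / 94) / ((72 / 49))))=-933782746 / 255849652135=-0.00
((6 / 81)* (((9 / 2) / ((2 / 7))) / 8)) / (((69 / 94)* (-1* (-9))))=329 / 14904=0.02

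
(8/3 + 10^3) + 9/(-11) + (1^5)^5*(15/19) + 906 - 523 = 868795/627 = 1385.64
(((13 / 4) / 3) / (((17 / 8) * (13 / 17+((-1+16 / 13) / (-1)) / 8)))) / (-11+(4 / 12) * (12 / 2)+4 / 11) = -29744 / 370785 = -0.08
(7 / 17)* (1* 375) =2625 / 17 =154.41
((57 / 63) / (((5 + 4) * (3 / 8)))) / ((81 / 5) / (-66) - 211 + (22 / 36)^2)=-0.00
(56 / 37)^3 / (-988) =-43904 / 12511291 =-0.00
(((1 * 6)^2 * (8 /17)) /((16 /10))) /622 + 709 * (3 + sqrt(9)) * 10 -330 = 223164360 /5287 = 42210.02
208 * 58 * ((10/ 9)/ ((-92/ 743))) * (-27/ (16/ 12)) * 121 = 6100817580/ 23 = 265252938.26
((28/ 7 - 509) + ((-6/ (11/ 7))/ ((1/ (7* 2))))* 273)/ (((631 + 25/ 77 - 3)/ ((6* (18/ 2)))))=-20925954/ 16127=-1297.57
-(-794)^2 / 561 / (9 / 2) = -1260872 / 5049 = -249.73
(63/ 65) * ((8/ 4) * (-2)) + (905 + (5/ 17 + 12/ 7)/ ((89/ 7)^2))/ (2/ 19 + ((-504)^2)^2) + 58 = 290382554200213682473/ 5365226270074611265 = 54.12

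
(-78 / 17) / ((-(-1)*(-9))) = 26 / 51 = 0.51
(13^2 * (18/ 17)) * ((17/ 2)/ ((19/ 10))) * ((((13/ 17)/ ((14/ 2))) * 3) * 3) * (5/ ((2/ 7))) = 4448925/ 323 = 13773.76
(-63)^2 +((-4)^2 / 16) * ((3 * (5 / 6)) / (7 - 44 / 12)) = 15879 / 4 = 3969.75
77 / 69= 1.12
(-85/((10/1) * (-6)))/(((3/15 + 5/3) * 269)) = 85/30128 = 0.00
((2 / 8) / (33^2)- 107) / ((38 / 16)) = -932182 / 20691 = -45.05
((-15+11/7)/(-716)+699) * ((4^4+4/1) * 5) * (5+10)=17079474750/1253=13630865.72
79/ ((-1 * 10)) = -79/ 10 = -7.90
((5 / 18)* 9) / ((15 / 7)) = 1.17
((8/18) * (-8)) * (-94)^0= -32/9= -3.56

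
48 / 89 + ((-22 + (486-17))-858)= -36531 / 89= -410.46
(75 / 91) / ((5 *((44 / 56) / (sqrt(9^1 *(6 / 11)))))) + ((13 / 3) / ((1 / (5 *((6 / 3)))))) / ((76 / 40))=90 *sqrt(66) / 1573 + 1300 / 57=23.27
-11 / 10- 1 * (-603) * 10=6028.90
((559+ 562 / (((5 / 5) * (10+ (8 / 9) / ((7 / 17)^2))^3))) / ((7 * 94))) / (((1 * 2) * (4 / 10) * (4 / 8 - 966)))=-424590833369585 / 385925692207430704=-0.00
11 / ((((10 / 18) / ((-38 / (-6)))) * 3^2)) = 209 / 15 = 13.93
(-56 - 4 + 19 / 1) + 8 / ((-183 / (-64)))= -6991 / 183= -38.20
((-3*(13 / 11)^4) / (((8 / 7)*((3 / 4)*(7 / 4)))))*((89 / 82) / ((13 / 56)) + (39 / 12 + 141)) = -697567273 / 1200562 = -581.03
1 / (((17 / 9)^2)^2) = 0.08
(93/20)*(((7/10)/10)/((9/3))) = 217/2000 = 0.11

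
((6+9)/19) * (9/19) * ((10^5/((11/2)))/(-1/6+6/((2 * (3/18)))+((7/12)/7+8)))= 324000000/1234981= 262.35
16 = 16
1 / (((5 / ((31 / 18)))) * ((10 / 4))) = 31 / 225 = 0.14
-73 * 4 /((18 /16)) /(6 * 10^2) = -292 /675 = -0.43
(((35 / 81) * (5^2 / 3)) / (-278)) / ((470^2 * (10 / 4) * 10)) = -7 / 2984535720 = -0.00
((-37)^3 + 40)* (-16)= 809808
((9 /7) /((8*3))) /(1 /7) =3 /8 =0.38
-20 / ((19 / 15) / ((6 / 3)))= -600 / 19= -31.58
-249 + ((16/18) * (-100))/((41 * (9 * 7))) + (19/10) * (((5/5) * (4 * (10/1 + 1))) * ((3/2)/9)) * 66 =77943191/116235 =670.57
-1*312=-312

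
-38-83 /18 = -767 /18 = -42.61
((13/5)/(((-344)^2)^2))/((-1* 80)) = -13/5601363558400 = -0.00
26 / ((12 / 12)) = 26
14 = 14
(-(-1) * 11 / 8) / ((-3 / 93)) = -341 / 8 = -42.62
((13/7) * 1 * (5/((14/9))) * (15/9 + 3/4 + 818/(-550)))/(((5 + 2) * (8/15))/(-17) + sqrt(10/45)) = 6100263/871178 + 518522355 * sqrt(2)/48785968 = 22.03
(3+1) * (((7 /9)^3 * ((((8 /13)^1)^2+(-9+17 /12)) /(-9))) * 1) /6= 5011573 /19958562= 0.25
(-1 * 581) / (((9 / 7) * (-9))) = 4067 / 81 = 50.21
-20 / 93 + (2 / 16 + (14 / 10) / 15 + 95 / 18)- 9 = -207517 / 55800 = -3.72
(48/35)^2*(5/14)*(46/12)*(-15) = -38.62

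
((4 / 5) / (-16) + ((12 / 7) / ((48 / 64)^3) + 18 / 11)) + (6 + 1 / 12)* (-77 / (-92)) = 13696499 / 1275120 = 10.74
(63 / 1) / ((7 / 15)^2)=2025 / 7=289.29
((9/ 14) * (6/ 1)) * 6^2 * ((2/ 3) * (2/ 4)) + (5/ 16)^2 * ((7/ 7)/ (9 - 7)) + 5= 183983/ 3584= 51.33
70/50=7/5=1.40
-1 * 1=-1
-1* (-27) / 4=6.75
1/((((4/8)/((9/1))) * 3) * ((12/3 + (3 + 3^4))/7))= 21/44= 0.48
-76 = -76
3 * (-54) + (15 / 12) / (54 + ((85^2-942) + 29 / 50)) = -102668671 / 633758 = -162.00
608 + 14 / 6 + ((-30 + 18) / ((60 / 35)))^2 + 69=2185 / 3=728.33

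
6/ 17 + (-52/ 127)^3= 9899962/ 34822511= 0.28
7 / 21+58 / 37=211 / 111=1.90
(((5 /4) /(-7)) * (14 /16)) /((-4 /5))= 25 /128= 0.20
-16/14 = -8/7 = -1.14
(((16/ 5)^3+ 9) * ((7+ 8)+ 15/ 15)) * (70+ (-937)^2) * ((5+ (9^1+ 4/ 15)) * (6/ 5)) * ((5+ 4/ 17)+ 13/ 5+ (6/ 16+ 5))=35250287548736312/ 265625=132706964889.36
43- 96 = -53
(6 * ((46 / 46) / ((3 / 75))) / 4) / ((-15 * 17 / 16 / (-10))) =400 / 17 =23.53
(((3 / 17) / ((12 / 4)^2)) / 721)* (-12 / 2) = -2 / 12257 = -0.00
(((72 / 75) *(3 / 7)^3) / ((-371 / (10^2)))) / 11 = -0.00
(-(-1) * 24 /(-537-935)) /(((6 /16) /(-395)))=395 /23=17.17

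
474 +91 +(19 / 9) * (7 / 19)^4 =34880416 / 61731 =565.04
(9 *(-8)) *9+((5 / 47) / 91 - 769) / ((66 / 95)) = -82562416 / 47047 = -1754.89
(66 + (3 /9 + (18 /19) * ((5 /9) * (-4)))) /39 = 3661 /2223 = 1.65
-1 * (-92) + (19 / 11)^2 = 11493 / 121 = 94.98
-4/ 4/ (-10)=1/ 10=0.10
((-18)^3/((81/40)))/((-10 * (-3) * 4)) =-24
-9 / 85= -0.11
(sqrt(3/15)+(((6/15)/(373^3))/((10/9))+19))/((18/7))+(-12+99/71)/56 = 7 * sqrt(5)/90+334239582809219/46425371668200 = 7.37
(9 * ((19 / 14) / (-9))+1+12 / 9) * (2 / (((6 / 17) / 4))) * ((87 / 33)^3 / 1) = 33998266 / 83853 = 405.45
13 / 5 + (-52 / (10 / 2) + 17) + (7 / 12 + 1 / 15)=9.85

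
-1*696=-696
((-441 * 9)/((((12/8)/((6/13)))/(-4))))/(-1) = -63504/13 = -4884.92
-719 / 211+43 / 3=10.93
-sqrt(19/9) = -sqrt(19)/3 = -1.45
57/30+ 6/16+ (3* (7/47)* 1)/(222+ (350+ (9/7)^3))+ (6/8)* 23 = 1445762819/74043800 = 19.53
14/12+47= 289/6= 48.17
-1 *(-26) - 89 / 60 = 1471 / 60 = 24.52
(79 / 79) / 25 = 0.04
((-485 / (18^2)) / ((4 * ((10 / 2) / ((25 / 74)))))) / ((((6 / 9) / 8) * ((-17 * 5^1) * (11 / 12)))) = 485 / 124542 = 0.00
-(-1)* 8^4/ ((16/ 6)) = 1536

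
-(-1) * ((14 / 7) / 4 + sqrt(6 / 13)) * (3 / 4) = 0.88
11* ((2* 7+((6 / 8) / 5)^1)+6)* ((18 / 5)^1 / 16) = 39897 / 800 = 49.87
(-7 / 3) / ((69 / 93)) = -217 / 69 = -3.14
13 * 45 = 585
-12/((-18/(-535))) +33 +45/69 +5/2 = -44231/138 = -320.51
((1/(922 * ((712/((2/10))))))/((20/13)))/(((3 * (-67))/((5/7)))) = -13/18472896960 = -0.00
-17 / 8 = -2.12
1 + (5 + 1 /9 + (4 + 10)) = 181 /9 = 20.11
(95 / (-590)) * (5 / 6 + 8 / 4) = -323 / 708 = -0.46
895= 895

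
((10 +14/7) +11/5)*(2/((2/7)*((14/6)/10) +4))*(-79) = -33654/61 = -551.70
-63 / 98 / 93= -3 / 434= -0.01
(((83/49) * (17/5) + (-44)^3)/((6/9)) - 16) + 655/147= -187834991/1470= -127778.91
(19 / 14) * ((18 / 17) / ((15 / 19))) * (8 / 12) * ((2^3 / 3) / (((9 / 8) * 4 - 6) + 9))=0.43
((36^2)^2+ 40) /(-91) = -1679656 /91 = -18457.76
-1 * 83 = -83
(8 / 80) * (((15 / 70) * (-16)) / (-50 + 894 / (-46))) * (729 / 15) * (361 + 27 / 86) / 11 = 7.88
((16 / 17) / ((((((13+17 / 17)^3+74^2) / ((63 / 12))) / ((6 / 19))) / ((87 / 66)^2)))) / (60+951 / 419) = 2466653 / 465669645870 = 0.00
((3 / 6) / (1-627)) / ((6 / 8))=-0.00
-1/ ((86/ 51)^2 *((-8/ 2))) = 2601/ 29584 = 0.09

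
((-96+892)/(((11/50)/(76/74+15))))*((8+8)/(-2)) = -188811200/407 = -463909.58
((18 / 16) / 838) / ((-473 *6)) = -3 / 6341984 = -0.00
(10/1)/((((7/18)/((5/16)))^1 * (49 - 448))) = -75/3724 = -0.02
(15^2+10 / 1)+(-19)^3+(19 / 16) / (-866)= -91782163 / 13856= -6624.00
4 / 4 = 1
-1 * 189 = -189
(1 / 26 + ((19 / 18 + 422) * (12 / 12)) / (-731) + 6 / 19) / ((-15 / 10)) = 729580 / 4875039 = 0.15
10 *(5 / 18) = 25 / 9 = 2.78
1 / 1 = 1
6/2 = 3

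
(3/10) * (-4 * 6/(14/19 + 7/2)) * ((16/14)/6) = -1824/5635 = -0.32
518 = 518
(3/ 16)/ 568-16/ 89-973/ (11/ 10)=-884.72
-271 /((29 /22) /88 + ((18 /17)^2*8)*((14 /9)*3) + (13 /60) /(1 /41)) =-2274383760 /425947463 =-5.34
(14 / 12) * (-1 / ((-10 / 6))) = 7 / 10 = 0.70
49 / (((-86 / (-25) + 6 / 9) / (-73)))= -38325 / 44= -871.02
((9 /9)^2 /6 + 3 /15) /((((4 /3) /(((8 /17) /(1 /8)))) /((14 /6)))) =616 /255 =2.42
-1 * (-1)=1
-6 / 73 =-0.08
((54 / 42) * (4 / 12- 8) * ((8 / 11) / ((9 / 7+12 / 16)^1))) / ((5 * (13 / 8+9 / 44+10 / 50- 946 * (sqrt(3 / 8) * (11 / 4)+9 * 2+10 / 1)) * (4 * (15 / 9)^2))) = 0.00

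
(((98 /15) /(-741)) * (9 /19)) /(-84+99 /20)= 392 /7419633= 0.00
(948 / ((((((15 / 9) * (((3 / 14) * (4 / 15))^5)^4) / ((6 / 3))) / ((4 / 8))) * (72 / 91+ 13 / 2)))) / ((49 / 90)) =90431203249515118288135528564453125 / 86966272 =1039842241938519777967895000.00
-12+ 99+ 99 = 186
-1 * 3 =-3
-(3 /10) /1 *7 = -21 /10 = -2.10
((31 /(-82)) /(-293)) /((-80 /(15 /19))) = -93 /7303904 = -0.00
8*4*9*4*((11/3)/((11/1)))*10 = 3840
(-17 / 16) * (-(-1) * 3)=-3.19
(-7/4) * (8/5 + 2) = -63/10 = -6.30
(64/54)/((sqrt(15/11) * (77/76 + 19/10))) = 2432 * sqrt(165)/89667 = 0.35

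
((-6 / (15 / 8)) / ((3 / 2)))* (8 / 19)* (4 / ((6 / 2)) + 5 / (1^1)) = -256 / 45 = -5.69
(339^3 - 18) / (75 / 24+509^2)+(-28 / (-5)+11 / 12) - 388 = -231.11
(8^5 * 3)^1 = 98304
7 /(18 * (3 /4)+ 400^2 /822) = 0.03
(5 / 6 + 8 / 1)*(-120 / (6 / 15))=-2650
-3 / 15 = -1 / 5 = -0.20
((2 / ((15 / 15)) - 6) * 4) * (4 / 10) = -32 / 5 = -6.40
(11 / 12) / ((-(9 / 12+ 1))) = -11 / 21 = -0.52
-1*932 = -932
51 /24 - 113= -887 /8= -110.88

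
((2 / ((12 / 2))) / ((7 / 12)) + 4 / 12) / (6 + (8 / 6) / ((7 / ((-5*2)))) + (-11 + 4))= -19 / 61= -0.31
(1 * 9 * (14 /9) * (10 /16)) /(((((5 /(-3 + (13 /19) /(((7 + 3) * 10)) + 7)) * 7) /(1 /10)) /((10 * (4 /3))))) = 7613 /5700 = 1.34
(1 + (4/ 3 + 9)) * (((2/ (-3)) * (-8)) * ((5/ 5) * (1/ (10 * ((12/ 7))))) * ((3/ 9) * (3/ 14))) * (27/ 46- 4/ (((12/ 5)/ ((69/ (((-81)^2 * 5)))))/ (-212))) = 6824531/ 20371905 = 0.33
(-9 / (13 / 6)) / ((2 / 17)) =-459 / 13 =-35.31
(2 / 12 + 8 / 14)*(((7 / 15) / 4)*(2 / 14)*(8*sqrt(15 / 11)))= 0.11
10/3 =3.33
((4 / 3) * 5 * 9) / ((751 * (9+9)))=10 / 2253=0.00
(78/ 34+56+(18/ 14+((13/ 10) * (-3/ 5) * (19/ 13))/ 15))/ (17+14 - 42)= -1770239/ 327250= -5.41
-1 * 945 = -945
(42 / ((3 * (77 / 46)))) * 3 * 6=1656 / 11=150.55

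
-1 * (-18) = 18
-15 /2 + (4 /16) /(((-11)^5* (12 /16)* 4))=-14494591 /1932612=-7.50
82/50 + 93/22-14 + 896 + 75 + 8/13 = 6888901/7150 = 963.48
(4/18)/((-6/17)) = -17/27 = -0.63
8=8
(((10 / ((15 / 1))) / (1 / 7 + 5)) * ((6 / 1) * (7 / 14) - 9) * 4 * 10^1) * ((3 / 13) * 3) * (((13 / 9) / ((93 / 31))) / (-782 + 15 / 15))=280 / 21087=0.01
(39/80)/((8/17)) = 1.04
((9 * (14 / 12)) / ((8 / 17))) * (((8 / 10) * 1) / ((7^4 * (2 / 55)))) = 0.20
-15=-15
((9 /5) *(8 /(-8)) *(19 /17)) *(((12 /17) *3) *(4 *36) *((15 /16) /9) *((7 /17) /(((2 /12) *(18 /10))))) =-430920 /4913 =-87.71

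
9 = 9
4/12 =1/3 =0.33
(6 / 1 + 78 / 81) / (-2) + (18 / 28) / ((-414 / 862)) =-41905 / 8694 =-4.82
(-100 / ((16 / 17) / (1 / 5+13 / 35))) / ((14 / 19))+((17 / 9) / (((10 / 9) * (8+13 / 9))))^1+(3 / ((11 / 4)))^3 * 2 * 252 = 932812873 / 1630475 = 572.11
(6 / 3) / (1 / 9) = 18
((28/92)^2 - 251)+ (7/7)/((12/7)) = -1589057/6348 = -250.32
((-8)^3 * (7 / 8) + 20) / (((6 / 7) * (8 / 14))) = -873.83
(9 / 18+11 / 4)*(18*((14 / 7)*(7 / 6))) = 273 / 2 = 136.50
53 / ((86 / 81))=4293 / 86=49.92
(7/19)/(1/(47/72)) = 329/1368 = 0.24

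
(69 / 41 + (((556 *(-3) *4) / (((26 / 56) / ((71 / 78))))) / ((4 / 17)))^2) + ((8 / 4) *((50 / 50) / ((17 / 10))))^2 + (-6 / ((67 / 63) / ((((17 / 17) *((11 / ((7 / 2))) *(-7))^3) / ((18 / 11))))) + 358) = 70078033497385844505 / 22674092363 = 3090665433.28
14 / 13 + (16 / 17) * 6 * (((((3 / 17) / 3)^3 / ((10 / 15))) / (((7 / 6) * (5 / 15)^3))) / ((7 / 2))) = 57901934 / 53202877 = 1.09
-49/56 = -7/8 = -0.88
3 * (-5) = -15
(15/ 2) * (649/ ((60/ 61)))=39589/ 8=4948.62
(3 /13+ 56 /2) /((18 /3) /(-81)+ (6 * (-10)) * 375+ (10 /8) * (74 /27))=-19818 /15792647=-0.00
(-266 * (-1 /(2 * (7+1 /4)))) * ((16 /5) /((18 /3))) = 4256 /435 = 9.78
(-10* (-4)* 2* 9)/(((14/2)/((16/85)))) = 2304/119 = 19.36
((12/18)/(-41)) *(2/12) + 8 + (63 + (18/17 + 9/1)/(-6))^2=3768.57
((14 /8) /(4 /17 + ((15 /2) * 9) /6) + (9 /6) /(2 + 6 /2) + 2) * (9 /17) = 172377 /132770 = 1.30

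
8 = 8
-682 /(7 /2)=-1364 /7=-194.86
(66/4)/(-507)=-0.03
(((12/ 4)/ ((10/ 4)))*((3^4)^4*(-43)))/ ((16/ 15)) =-16659081027/ 8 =-2082385128.38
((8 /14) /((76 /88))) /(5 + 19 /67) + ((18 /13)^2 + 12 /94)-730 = -136094130104 /186986163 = -727.83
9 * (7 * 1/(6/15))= 315/2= 157.50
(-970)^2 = 940900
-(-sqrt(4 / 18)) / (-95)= -sqrt(2) / 285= -0.00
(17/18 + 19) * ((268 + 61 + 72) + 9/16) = 2306575/288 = 8008.94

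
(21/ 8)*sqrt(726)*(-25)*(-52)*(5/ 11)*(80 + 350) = 7336875*sqrt(6) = 17971600.06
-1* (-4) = 4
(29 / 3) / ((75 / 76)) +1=10.80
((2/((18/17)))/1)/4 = 17/36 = 0.47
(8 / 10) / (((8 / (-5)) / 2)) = -1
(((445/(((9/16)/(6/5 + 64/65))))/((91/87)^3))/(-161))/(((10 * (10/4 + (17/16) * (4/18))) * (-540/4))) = 19726603648/7767828707275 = 0.00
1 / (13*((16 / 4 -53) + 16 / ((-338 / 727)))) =-13 / 14097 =-0.00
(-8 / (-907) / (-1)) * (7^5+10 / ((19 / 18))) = -2556104 / 17233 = -148.33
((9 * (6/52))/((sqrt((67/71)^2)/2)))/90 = 213/8710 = 0.02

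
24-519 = -495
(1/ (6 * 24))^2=1/ 20736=0.00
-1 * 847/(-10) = 847/10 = 84.70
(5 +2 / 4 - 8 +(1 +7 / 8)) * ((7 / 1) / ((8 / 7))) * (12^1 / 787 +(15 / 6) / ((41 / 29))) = -28199255 / 4130176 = -6.83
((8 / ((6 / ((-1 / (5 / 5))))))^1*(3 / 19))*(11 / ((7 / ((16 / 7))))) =-704 / 931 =-0.76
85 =85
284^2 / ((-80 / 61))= -307501 / 5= -61500.20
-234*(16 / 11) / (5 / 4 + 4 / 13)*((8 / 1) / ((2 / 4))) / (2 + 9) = -346112 / 1089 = -317.83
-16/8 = -2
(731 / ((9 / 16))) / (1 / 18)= 23392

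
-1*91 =-91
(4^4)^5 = 1099511627776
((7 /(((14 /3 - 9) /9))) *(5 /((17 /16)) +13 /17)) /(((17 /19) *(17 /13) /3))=-1001889 /4913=-203.93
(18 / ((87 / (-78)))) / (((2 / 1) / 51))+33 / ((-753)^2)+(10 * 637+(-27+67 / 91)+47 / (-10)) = 29565215474971 / 4987789170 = 5927.52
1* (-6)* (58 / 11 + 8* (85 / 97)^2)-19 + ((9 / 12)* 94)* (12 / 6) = 5537746 / 103499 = 53.51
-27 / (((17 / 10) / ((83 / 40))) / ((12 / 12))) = -2241 / 68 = -32.96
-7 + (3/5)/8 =-277/40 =-6.92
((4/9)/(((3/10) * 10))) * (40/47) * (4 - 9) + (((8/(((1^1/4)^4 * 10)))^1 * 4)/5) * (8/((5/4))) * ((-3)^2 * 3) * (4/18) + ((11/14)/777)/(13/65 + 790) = 1588442869368437/252501495750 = 6290.83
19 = 19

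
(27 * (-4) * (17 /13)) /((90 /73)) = -7446 /65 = -114.55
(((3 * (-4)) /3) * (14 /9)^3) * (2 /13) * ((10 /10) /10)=-10976 /47385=-0.23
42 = 42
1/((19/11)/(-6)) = -66/19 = -3.47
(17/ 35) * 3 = 51/ 35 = 1.46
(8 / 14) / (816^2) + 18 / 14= 1498177 / 1165248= 1.29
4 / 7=0.57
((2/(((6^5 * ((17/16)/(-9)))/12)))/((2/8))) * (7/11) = -112/1683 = -0.07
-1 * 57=-57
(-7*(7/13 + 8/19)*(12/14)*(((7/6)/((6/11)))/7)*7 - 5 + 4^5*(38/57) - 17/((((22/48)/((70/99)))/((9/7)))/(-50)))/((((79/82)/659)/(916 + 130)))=11916348225513962/7083219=1682335139.65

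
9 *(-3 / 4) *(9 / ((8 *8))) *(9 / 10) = -2187 / 2560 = -0.85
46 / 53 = 0.87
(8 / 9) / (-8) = -1 / 9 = -0.11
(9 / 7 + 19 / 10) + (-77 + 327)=17723 / 70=253.19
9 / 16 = 0.56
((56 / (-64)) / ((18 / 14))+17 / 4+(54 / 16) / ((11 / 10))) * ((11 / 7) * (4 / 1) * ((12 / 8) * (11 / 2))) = 8261 / 24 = 344.21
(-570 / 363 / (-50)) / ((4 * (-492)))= -19 / 1190640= -0.00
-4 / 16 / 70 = -1 / 280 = -0.00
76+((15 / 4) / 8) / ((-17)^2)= 702863 / 9248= 76.00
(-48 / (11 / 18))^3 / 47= -644972544 / 62557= -10310.16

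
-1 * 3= -3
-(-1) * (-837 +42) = -795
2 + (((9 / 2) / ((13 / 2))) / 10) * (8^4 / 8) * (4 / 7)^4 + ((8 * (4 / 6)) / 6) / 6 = 24977018 / 4213755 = 5.93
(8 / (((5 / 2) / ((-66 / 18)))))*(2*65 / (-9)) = 4576 / 27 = 169.48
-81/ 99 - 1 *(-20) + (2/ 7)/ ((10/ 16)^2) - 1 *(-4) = 46033/ 1925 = 23.91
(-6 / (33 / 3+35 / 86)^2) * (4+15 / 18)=-214484 / 962361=-0.22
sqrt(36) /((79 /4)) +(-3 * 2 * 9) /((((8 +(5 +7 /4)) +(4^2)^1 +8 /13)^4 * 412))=17492992783678248 /57581126914159177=0.30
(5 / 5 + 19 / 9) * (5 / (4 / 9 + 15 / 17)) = 340 / 29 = 11.72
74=74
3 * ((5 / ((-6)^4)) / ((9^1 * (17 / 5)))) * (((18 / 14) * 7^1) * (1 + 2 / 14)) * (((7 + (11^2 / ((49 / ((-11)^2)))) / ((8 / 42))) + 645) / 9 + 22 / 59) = 91852625 / 95541768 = 0.96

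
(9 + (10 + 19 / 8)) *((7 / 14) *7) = 1197 / 16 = 74.81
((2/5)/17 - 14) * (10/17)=-2376/289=-8.22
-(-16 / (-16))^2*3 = -3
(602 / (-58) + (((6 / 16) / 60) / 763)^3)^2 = 299916331213936609155435230306304841 / 2783960823290258551371464704000000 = 107.73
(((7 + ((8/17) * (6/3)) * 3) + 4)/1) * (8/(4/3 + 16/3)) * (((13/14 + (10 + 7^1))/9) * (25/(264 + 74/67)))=19759975/6341034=3.12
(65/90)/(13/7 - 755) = -0.00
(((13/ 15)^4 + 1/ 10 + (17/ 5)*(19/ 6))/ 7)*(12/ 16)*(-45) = -289343/ 5250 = -55.11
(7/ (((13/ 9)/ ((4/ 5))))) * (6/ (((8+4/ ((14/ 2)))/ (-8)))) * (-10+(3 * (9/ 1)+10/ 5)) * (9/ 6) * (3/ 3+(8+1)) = -402192/ 65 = -6187.57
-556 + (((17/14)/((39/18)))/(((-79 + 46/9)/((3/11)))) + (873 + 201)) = 518.00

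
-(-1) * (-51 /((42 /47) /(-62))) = 24769 /7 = 3538.43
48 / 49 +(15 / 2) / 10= 339 / 196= 1.73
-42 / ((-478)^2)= -0.00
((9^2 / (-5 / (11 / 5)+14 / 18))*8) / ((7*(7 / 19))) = -304722 / 1813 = -168.08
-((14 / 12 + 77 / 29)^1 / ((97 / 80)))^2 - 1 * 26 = -2559194746 / 71216721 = -35.94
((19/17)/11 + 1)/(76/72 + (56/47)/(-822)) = 23875812/22846351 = 1.05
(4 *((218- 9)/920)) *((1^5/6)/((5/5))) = 209/1380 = 0.15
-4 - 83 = -87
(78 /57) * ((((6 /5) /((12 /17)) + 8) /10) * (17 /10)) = 21437 /9500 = 2.26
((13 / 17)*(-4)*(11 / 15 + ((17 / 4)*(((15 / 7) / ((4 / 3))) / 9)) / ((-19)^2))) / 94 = -5798351 / 242288760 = -0.02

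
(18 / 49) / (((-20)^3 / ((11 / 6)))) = -33 / 392000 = -0.00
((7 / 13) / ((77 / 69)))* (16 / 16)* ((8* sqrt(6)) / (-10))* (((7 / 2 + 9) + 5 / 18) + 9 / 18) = -10994* sqrt(6) / 2145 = -12.55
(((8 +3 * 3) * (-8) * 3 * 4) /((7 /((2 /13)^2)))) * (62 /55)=-404736 /65065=-6.22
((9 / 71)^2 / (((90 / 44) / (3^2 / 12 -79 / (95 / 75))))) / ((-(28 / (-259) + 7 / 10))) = 5717943 / 6991867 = 0.82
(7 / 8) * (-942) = -3297 / 4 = -824.25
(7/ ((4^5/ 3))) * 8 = 0.16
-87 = -87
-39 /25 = -1.56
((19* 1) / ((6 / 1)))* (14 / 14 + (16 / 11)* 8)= 2641 / 66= 40.02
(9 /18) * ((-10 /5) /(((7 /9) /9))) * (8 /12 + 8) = -702 /7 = -100.29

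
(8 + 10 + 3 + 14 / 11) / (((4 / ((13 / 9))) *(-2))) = -3185 / 792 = -4.02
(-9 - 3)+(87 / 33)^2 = -611 / 121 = -5.05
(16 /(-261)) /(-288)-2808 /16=-412249 /2349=-175.50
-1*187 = -187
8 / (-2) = -4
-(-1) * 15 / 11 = 15 / 11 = 1.36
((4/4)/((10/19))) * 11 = 209/10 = 20.90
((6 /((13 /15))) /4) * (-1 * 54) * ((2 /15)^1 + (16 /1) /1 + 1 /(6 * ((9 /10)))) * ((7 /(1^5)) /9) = -15421 /13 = -1186.23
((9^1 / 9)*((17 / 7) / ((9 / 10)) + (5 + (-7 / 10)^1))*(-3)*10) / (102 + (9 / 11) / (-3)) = -48499 / 23499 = -2.06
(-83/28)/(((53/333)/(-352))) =2432232/371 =6555.88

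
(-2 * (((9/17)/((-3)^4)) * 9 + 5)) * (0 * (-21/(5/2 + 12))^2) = 0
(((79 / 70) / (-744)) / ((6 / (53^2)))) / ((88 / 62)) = -221911 / 443520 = -0.50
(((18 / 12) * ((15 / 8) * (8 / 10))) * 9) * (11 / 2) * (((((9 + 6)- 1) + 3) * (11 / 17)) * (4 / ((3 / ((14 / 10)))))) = 22869 / 10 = 2286.90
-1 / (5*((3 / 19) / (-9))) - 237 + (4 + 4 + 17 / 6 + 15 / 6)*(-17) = -6784 / 15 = -452.27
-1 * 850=-850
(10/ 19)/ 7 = 10/ 133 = 0.08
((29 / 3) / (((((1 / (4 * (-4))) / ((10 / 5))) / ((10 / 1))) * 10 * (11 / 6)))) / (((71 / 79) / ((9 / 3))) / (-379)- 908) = 166711488 / 897152905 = 0.19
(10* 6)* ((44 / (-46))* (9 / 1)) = -11880 / 23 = -516.52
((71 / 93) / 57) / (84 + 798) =71 / 4675482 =0.00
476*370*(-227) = -39979240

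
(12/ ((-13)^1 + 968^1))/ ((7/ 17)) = 204/ 6685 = 0.03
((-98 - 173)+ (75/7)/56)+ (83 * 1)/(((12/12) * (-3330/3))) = -58933403/217560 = -270.88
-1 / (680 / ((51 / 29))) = -3 / 1160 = -0.00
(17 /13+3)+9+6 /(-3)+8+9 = 368 /13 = 28.31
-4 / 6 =-2 / 3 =-0.67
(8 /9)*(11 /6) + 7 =233 /27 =8.63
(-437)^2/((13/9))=1718721/13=132209.31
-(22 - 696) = 674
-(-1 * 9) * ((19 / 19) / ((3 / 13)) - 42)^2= 12769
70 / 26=35 / 13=2.69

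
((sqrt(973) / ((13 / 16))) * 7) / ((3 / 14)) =1568 * sqrt(973) / 39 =1254.12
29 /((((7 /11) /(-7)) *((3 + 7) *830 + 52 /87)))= -27753 /722152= -0.04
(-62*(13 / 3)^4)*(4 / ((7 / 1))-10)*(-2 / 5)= -77914408 / 945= -82449.11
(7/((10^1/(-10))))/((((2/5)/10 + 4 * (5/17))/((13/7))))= -5525/517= -10.69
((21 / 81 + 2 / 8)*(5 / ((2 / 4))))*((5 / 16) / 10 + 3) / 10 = 5335 / 3456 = 1.54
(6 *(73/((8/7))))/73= 21/4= 5.25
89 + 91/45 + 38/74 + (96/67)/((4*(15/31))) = 10293853/111555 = 92.28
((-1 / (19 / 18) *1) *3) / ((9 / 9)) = -54 / 19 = -2.84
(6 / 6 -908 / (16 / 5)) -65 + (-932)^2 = 868276.25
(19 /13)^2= 361 /169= 2.14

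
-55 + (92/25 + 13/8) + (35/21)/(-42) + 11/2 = -557357/12600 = -44.23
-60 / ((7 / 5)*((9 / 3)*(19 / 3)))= -300 / 133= -2.26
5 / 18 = 0.28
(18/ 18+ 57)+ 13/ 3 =187/ 3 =62.33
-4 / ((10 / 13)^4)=-28561 / 2500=-11.42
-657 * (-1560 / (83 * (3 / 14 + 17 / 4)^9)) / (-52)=-41700273368334336 / 123679637908935546875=-0.00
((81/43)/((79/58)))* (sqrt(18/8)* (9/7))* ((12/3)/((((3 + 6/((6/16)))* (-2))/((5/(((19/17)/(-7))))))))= 10781910/1226317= 8.79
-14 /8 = -7 /4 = -1.75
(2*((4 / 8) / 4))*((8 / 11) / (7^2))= 2 / 539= 0.00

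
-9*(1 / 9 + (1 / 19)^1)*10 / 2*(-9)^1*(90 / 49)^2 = 1458000 / 6517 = 223.72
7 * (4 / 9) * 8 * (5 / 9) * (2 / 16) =140 / 81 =1.73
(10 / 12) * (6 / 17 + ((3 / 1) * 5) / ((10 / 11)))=955 / 68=14.04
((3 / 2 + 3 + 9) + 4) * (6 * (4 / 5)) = 84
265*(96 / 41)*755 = 19207200 / 41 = 468468.29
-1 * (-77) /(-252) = -11 /36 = -0.31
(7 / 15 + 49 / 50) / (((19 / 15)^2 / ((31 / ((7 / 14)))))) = 20181 / 361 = 55.90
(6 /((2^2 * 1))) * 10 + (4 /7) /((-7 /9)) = 699 /49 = 14.27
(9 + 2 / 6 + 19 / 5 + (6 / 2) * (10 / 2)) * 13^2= 71318 / 15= 4754.53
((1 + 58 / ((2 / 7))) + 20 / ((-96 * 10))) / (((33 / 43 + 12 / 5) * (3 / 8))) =2105065 / 12258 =171.73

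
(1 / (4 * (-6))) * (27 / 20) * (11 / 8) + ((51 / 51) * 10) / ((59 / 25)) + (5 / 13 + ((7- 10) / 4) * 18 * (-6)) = 83984227 / 981760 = 85.54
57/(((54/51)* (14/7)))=323/12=26.92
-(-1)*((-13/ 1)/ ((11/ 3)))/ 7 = -39/ 77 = -0.51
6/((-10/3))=-9/5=-1.80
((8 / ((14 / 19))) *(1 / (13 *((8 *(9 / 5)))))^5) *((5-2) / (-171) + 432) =76946875 / 3771712204775424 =0.00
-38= -38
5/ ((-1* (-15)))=1/ 3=0.33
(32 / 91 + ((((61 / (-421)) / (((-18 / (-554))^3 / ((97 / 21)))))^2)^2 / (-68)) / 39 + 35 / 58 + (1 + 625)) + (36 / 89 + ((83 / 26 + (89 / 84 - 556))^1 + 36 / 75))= -8069776810969406089695076935432913256302953849173 / 147634280836170825707805932374296150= -54660589432642.72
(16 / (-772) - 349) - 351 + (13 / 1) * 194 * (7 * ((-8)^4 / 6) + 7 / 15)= 34891333942 / 2895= 12052274.25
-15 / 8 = -1.88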